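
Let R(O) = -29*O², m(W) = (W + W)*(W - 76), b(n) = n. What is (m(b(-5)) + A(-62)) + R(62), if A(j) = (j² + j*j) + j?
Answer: -103040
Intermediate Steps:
m(W) = 2*W*(-76 + W) (m(W) = (2*W)*(-76 + W) = 2*W*(-76 + W))
A(j) = j + 2*j² (A(j) = (j² + j²) + j = 2*j² + j = j + 2*j²)
(m(b(-5)) + A(-62)) + R(62) = (2*(-5)*(-76 - 5) - 62*(1 + 2*(-62))) - 29*62² = (2*(-5)*(-81) - 62*(1 - 124)) - 29*3844 = (810 - 62*(-123)) - 111476 = (810 + 7626) - 111476 = 8436 - 111476 = -103040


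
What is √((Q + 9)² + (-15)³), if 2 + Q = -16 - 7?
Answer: I*√3119 ≈ 55.848*I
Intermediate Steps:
Q = -25 (Q = -2 + (-16 - 7) = -2 - 23 = -25)
√((Q + 9)² + (-15)³) = √((-25 + 9)² + (-15)³) = √((-16)² - 3375) = √(256 - 3375) = √(-3119) = I*√3119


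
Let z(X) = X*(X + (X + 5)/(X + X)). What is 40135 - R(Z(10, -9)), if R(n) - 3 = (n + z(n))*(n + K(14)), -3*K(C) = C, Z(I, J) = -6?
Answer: 121340/3 ≈ 40447.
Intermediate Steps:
z(X) = X*(X + (5 + X)/(2*X)) (z(X) = X*(X + (5 + X)/((2*X))) = X*(X + (5 + X)*(1/(2*X))) = X*(X + (5 + X)/(2*X)))
K(C) = -C/3
R(n) = 3 + (-14/3 + n)*(5/2 + n² + 3*n/2) (R(n) = 3 + (n + (5/2 + n² + n/2))*(n - ⅓*14) = 3 + (5/2 + n² + 3*n/2)*(n - 14/3) = 3 + (5/2 + n² + 3*n/2)*(-14/3 + n) = 3 + (-14/3 + n)*(5/2 + n² + 3*n/2))
40135 - R(Z(10, -9)) = 40135 - (-26/3 + (-6)³ - 19/6*(-6)² - 9/2*(-6)) = 40135 - (-26/3 - 216 - 19/6*36 + 27) = 40135 - (-26/3 - 216 - 114 + 27) = 40135 - 1*(-935/3) = 40135 + 935/3 = 121340/3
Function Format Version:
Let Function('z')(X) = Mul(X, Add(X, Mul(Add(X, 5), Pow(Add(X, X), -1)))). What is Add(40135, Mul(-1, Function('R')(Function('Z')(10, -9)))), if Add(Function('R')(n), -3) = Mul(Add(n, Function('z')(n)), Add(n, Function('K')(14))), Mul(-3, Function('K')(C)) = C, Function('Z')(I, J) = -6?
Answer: Rational(121340, 3) ≈ 40447.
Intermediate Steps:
Function('z')(X) = Mul(X, Add(X, Mul(Rational(1, 2), Pow(X, -1), Add(5, X)))) (Function('z')(X) = Mul(X, Add(X, Mul(Add(5, X), Pow(Mul(2, X), -1)))) = Mul(X, Add(X, Mul(Add(5, X), Mul(Rational(1, 2), Pow(X, -1))))) = Mul(X, Add(X, Mul(Rational(1, 2), Pow(X, -1), Add(5, X)))))
Function('K')(C) = Mul(Rational(-1, 3), C)
Function('R')(n) = Add(3, Mul(Add(Rational(-14, 3), n), Add(Rational(5, 2), Pow(n, 2), Mul(Rational(3, 2), n)))) (Function('R')(n) = Add(3, Mul(Add(n, Add(Rational(5, 2), Pow(n, 2), Mul(Rational(1, 2), n))), Add(n, Mul(Rational(-1, 3), 14)))) = Add(3, Mul(Add(Rational(5, 2), Pow(n, 2), Mul(Rational(3, 2), n)), Add(n, Rational(-14, 3)))) = Add(3, Mul(Add(Rational(5, 2), Pow(n, 2), Mul(Rational(3, 2), n)), Add(Rational(-14, 3), n))) = Add(3, Mul(Add(Rational(-14, 3), n), Add(Rational(5, 2), Pow(n, 2), Mul(Rational(3, 2), n)))))
Add(40135, Mul(-1, Function('R')(Function('Z')(10, -9)))) = Add(40135, Mul(-1, Add(Rational(-26, 3), Pow(-6, 3), Mul(Rational(-19, 6), Pow(-6, 2)), Mul(Rational(-9, 2), -6)))) = Add(40135, Mul(-1, Add(Rational(-26, 3), -216, Mul(Rational(-19, 6), 36), 27))) = Add(40135, Mul(-1, Add(Rational(-26, 3), -216, -114, 27))) = Add(40135, Mul(-1, Rational(-935, 3))) = Add(40135, Rational(935, 3)) = Rational(121340, 3)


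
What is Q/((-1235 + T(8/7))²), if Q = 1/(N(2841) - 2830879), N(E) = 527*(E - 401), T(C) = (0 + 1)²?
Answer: -1/2352656497244 ≈ -4.2505e-13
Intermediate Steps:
T(C) = 1 (T(C) = 1² = 1)
N(E) = -211327 + 527*E (N(E) = 527*(-401 + E) = -211327 + 527*E)
Q = -1/1544999 (Q = 1/((-211327 + 527*2841) - 2830879) = 1/((-211327 + 1497207) - 2830879) = 1/(1285880 - 2830879) = 1/(-1544999) = -1/1544999 ≈ -6.4725e-7)
Q/((-1235 + T(8/7))²) = -1/(1544999*(-1235 + 1)²) = -1/(1544999*((-1234)²)) = -1/1544999/1522756 = -1/1544999*1/1522756 = -1/2352656497244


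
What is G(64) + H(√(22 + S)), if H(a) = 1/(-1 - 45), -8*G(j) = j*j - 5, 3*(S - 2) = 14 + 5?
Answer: -94097/184 ≈ -511.40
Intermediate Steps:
S = 25/3 (S = 2 + (14 + 5)/3 = 2 + (⅓)*19 = 2 + 19/3 = 25/3 ≈ 8.3333)
G(j) = 5/8 - j²/8 (G(j) = -(j*j - 5)/8 = -(j² - 5)/8 = -(-5 + j²)/8 = 5/8 - j²/8)
H(a) = -1/46 (H(a) = 1/(-46) = -1/46)
G(64) + H(√(22 + S)) = (5/8 - ⅛*64²) - 1/46 = (5/8 - ⅛*4096) - 1/46 = (5/8 - 512) - 1/46 = -4091/8 - 1/46 = -94097/184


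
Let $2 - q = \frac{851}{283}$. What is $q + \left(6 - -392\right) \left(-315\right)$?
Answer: $- \frac{35479995}{283} \approx -1.2537 \cdot 10^{5}$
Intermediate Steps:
$q = - \frac{285}{283}$ ($q = 2 - \frac{851}{283} = - \frac{285}{283} \approx -1.0071$)
$q + \left(6 - -392\right) \left(-315\right) = - \frac{285}{283} + \left(6 - -392\right) \left(-315\right) = - \frac{285}{283} + \left(6 + 392\right) \left(-315\right) = - \frac{285}{283} + 398 \left(-315\right) = - \frac{285}{283} - 125370 = - \frac{35479995}{283}$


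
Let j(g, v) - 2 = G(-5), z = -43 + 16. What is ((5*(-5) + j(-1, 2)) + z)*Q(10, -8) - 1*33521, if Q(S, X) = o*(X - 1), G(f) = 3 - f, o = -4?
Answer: -35033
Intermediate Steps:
z = -27
j(g, v) = 10 (j(g, v) = 2 + (3 - 1*(-5)) = 2 + (3 + 5) = 2 + 8 = 10)
Q(S, X) = 4 - 4*X (Q(S, X) = -4*(X - 1) = -4*(-1 + X) = 4 - 4*X)
((5*(-5) + j(-1, 2)) + z)*Q(10, -8) - 1*33521 = ((5*(-5) + 10) - 27)*(4 - 4*(-8)) - 1*33521 = ((-25 + 10) - 27)*(4 + 32) - 33521 = (-15 - 27)*36 - 33521 = -42*36 - 33521 = -1512 - 33521 = -35033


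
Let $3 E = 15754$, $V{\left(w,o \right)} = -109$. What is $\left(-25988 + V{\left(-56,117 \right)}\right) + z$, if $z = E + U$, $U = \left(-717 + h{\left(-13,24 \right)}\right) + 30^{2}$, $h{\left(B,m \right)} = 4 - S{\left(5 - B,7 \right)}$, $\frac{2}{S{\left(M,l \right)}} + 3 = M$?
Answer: $- \frac{103294}{5} \approx -20659.0$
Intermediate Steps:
$S{\left(M,l \right)} = \frac{2}{-3 + M}$
$h{\left(B,m \right)} = 4 - \frac{2}{2 - B}$ ($h{\left(B,m \right)} = 4 - \frac{2}{-3 - \left(-5 + B\right)} = 4 - \frac{2}{2 - B}$)
$E = \frac{15754}{3}$ ($E = \frac{1}{3} \cdot 15754 = \frac{15754}{3} \approx 5251.3$)
$U = \frac{2803}{15}$ ($U = \left(-717 + \frac{2 \left(-3 + 2 \left(-13\right)\right)}{-2 - 13}\right) + 30^{2} = \left(-717 + \frac{2 \left(-3 - 26\right)}{-15}\right) + 900 = \left(-717 + 2 \left(- \frac{1}{15}\right) \left(-29\right)\right) + 900 = \left(-717 + \frac{58}{15}\right) + 900 = - \frac{10697}{15} + 900 = \frac{2803}{15} \approx 186.87$)
$z = \frac{27191}{5}$ ($z = \frac{15754}{3} + \frac{2803}{15} = \frac{27191}{5} \approx 5438.2$)
$\left(-25988 + V{\left(-56,117 \right)}\right) + z = \left(-25988 - 109\right) + \frac{27191}{5} = -26097 + \frac{27191}{5} = - \frac{103294}{5}$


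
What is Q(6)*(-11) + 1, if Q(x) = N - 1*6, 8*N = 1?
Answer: 525/8 ≈ 65.625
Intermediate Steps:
N = 1/8 (N = (1/8)*1 = 1/8 ≈ 0.12500)
Q(x) = -47/8 (Q(x) = 1/8 - 1*6 = 1/8 - 6 = -47/8)
Q(6)*(-11) + 1 = -47/8*(-11) + 1 = 517/8 + 1 = 525/8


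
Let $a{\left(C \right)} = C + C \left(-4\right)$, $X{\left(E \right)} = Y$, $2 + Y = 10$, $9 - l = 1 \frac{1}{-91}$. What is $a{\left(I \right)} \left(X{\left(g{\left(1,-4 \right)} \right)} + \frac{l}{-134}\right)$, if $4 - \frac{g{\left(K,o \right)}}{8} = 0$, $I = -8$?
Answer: $\frac{1160784}{6097} \approx 190.39$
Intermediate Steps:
$l = \frac{820}{91}$ ($l = 9 - 1 \frac{1}{-91} = 9 - 1 \left(- \frac{1}{91}\right) = 9 - - \frac{1}{91} = 9 + \frac{1}{91} = \frac{820}{91} \approx 9.011$)
$g{\left(K,o \right)} = 32$ ($g{\left(K,o \right)} = 32 - 0 = 32 + 0 = 32$)
$Y = 8$ ($Y = -2 + 10 = 8$)
$X{\left(E \right)} = 8$
$a{\left(C \right)} = - 3 C$ ($a{\left(C \right)} = C - 4 C = - 3 C$)
$a{\left(I \right)} \left(X{\left(g{\left(1,-4 \right)} \right)} + \frac{l}{-134}\right) = \left(-3\right) \left(-8\right) \left(8 + \frac{820}{91 \left(-134\right)}\right) = 24 \left(8 + \frac{820}{91} \left(- \frac{1}{134}\right)\right) = 24 \left(8 - \frac{410}{6097}\right) = 24 \cdot \frac{48366}{6097} = \frac{1160784}{6097}$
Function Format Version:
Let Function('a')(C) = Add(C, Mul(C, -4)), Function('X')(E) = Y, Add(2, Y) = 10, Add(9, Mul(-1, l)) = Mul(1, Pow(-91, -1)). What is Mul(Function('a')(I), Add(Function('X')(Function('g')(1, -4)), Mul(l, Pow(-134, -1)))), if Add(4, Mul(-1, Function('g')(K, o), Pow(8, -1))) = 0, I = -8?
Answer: Rational(1160784, 6097) ≈ 190.39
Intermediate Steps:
l = Rational(820, 91) (l = Add(9, Mul(-1, Mul(1, Pow(-91, -1)))) = Add(9, Mul(-1, Mul(1, Rational(-1, 91)))) = Add(9, Mul(-1, Rational(-1, 91))) = Add(9, Rational(1, 91)) = Rational(820, 91) ≈ 9.0110)
Function('g')(K, o) = 32 (Function('g')(K, o) = Add(32, Mul(-8, 0)) = Add(32, 0) = 32)
Y = 8 (Y = Add(-2, 10) = 8)
Function('X')(E) = 8
Function('a')(C) = Mul(-3, C) (Function('a')(C) = Add(C, Mul(-4, C)) = Mul(-3, C))
Mul(Function('a')(I), Add(Function('X')(Function('g')(1, -4)), Mul(l, Pow(-134, -1)))) = Mul(Mul(-3, -8), Add(8, Mul(Rational(820, 91), Pow(-134, -1)))) = Mul(24, Add(8, Mul(Rational(820, 91), Rational(-1, 134)))) = Mul(24, Add(8, Rational(-410, 6097))) = Mul(24, Rational(48366, 6097)) = Rational(1160784, 6097)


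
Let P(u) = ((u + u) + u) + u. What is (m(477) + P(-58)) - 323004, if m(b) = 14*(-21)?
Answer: -323530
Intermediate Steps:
P(u) = 4*u (P(u) = (2*u + u) + u = 3*u + u = 4*u)
m(b) = -294
(m(477) + P(-58)) - 323004 = (-294 + 4*(-58)) - 323004 = (-294 - 232) - 323004 = -526 - 323004 = -323530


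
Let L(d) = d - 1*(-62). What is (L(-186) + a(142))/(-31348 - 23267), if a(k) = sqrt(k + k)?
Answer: 124/54615 - 2*sqrt(71)/54615 ≈ 0.0019619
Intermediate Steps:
L(d) = 62 + d (L(d) = d + 62 = 62 + d)
a(k) = sqrt(2)*sqrt(k) (a(k) = sqrt(2*k) = sqrt(2)*sqrt(k))
(L(-186) + a(142))/(-31348 - 23267) = ((62 - 186) + sqrt(2)*sqrt(142))/(-31348 - 23267) = (-124 + 2*sqrt(71))/(-54615) = (-124 + 2*sqrt(71))*(-1/54615) = 124/54615 - 2*sqrt(71)/54615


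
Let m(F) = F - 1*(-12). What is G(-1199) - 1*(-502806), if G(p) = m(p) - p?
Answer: 502818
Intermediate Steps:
m(F) = 12 + F (m(F) = F + 12 = 12 + F)
G(p) = 12 (G(p) = (12 + p) - p = 12)
G(-1199) - 1*(-502806) = 12 - 1*(-502806) = 12 + 502806 = 502818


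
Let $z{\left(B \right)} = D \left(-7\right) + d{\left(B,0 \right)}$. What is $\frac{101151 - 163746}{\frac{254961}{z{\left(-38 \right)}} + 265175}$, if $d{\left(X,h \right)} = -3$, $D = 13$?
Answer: $- \frac{5883930}{24671489} \approx -0.23849$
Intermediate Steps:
$z{\left(B \right)} = -94$ ($z{\left(B \right)} = 13 \left(-7\right) - 3 = -91 - 3 = -94$)
$\frac{101151 - 163746}{\frac{254961}{z{\left(-38 \right)}} + 265175} = \frac{101151 - 163746}{\frac{254961}{-94} + 265175} = - \frac{62595}{254961 \left(- \frac{1}{94}\right) + 265175} = - \frac{62595}{- \frac{254961}{94} + 265175} = - \frac{62595}{\frac{24671489}{94}} = \left(-62595\right) \frac{94}{24671489} = - \frac{5883930}{24671489}$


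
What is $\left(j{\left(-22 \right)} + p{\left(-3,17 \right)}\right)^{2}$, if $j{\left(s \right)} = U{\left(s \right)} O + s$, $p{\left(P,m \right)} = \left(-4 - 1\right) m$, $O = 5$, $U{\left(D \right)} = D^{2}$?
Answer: $5349969$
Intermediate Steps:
$p{\left(P,m \right)} = - 5 m$
$j{\left(s \right)} = s + 5 s^{2}$ ($j{\left(s \right)} = s^{2} \cdot 5 + s = 5 s^{2} + s = s + 5 s^{2}$)
$\left(j{\left(-22 \right)} + p{\left(-3,17 \right)}\right)^{2} = \left(- 22 \left(1 + 5 \left(-22\right)\right) - 85\right)^{2} = \left(- 22 \left(1 - 110\right) - 85\right)^{2} = \left(\left(-22\right) \left(-109\right) - 85\right)^{2} = \left(2398 - 85\right)^{2} = 2313^{2} = 5349969$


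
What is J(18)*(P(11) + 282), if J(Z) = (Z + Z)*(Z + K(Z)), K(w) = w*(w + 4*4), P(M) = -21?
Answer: 5919480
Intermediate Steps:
K(w) = w*(16 + w) (K(w) = w*(w + 16) = w*(16 + w))
J(Z) = 2*Z*(Z + Z*(16 + Z)) (J(Z) = (Z + Z)*(Z + Z*(16 + Z)) = (2*Z)*(Z + Z*(16 + Z)) = 2*Z*(Z + Z*(16 + Z)))
J(18)*(P(11) + 282) = (2*18**2*(17 + 18))*(-21 + 282) = (2*324*35)*261 = 22680*261 = 5919480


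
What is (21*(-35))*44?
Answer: -32340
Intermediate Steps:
(21*(-35))*44 = -735*44 = -32340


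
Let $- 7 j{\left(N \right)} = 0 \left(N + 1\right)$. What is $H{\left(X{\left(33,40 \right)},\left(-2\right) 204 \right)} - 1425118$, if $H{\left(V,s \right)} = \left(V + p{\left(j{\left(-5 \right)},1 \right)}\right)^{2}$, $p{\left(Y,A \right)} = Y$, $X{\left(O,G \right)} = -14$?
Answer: $-1424922$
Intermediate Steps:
$j{\left(N \right)} = 0$ ($j{\left(N \right)} = - \frac{0 \left(N + 1\right)}{7} = - \frac{0 \left(1 + N\right)}{7} = \left(- \frac{1}{7}\right) 0 = 0$)
$H{\left(V,s \right)} = V^{2}$ ($H{\left(V,s \right)} = \left(V + 0\right)^{2} = V^{2}$)
$H{\left(X{\left(33,40 \right)},\left(-2\right) 204 \right)} - 1425118 = \left(-14\right)^{2} - 1425118 = 196 - 1425118 = -1424922$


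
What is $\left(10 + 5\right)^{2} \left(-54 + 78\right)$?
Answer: $5400$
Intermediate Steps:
$\left(10 + 5\right)^{2} \left(-54 + 78\right) = 15^{2} \cdot 24 = 225 \cdot 24 = 5400$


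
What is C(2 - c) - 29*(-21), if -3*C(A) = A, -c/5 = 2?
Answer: 605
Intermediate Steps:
c = -10 (c = -5*2 = -10)
C(A) = -A/3
C(2 - c) - 29*(-21) = -(2 - 1*(-10))/3 - 29*(-21) = -(2 + 10)/3 + 609 = -⅓*12 + 609 = -4 + 609 = 605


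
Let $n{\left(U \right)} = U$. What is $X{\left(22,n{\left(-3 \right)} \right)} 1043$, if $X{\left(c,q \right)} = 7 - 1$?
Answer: $6258$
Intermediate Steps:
$X{\left(c,q \right)} = 6$ ($X{\left(c,q \right)} = 7 - 1 = 6$)
$X{\left(22,n{\left(-3 \right)} \right)} 1043 = 6 \cdot 1043 = 6258$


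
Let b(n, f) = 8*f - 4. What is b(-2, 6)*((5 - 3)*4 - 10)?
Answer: -88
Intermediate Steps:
b(n, f) = -4 + 8*f
b(-2, 6)*((5 - 3)*4 - 10) = (-4 + 8*6)*((5 - 3)*4 - 10) = (-4 + 48)*(2*4 - 10) = 44*(8 - 10) = 44*(-2) = -88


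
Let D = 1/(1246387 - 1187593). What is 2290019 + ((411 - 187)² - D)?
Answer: 137589424829/58794 ≈ 2.3402e+6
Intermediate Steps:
D = 1/58794 ≈ 1.7009e-5
2290019 + ((411 - 187)² - D) = 2290019 + ((411 - 187)² - 1*1/58794) = 2290019 + (224² - 1/58794) = 2290019 + (50176 - 1/58794) = 2290019 + 2950047743/58794 = 137589424829/58794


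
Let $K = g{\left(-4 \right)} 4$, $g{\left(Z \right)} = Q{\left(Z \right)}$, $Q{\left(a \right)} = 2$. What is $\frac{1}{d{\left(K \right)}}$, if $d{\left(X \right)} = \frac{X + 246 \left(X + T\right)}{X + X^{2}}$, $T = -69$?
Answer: $- \frac{36}{7499} \approx -0.0048006$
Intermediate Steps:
$g{\left(Z \right)} = 2$
$K = 8$ ($K = 2 \cdot 4 = 8$)
$d{\left(X \right)} = \frac{-16974 + 247 X}{X + X^{2}}$ ($d{\left(X \right)} = \frac{X + 246 \left(X - 69\right)}{X + X^{2}} = \frac{X + 246 \left(-69 + X\right)}{X + X^{2}} = \frac{X + \left(-16974 + 246 X\right)}{X + X^{2}} = \frac{-16974 + 247 X}{X + X^{2}}$)
$\frac{1}{d{\left(K \right)}} = \frac{1}{\frac{1}{8} \frac{1}{1 + 8} \left(-16974 + 247 \cdot 8\right)} = \frac{1}{\frac{1}{8} \cdot \frac{1}{9} \left(-16974 + 1976\right)} = \frac{1}{\frac{1}{8} \cdot \frac{1}{9} \left(-14998\right)} = \frac{1}{- \frac{7499}{36}} = - \frac{36}{7499}$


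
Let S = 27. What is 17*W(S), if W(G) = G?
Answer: 459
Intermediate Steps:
17*W(S) = 17*27 = 459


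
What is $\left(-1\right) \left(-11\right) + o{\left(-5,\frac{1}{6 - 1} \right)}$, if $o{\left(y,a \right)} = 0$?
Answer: $11$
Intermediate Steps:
$\left(-1\right) \left(-11\right) + o{\left(-5,\frac{1}{6 - 1} \right)} = \left(-1\right) \left(-11\right) + 0 = 11 + 0 = 11$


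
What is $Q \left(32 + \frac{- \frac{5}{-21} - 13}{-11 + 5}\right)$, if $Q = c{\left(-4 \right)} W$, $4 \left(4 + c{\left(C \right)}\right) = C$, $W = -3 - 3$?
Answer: $\frac{21500}{21} \approx 1023.8$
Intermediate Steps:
$W = -6$ ($W = -3 - 3 = -6$)
$c{\left(C \right)} = -4 + \frac{C}{4}$
$Q = 30$ ($Q = \left(-4 + \frac{1}{4} \left(-4\right)\right) \left(-6\right) = \left(-4 - 1\right) \left(-6\right) = \left(-5\right) \left(-6\right) = 30$)
$Q \left(32 + \frac{- \frac{5}{-21} - 13}{-11 + 5}\right) = 30 \left(32 + \frac{- \frac{5}{-21} - 13}{-11 + 5}\right) = 30 \left(32 + \frac{\left(-5\right) \left(- \frac{1}{21}\right) - 13}{-6}\right) = 30 \left(32 + \left(\frac{5}{21} - 13\right) \left(- \frac{1}{6}\right)\right) = 30 \left(32 - - \frac{134}{63}\right) = 30 \left(32 + \frac{134}{63}\right) = 30 \cdot \frac{2150}{63} = \frac{21500}{21}$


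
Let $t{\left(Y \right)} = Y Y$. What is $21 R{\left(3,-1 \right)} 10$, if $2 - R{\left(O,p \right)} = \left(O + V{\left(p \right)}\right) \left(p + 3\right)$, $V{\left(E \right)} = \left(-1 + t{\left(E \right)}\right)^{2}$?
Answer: $-840$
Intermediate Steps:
$t{\left(Y \right)} = Y^{2}$
$V{\left(E \right)} = \left(-1 + E^{2}\right)^{2}$
$R{\left(O,p \right)} = 2 - \left(3 + p\right) \left(O + \left(-1 + p^{2}\right)^{2}\right)$ ($R{\left(O,p \right)} = 2 - \left(O + \left(-1 + p^{2}\right)^{2}\right) \left(p + 3\right) = 2 - \left(O + \left(-1 + p^{2}\right)^{2}\right) \left(3 + p\right) = 2 - \left(3 + p\right) \left(O + \left(-1 + p^{2}\right)^{2}\right)$)
$21 R{\left(3,-1 \right)} 10 = 21 \left(2 - 9 - 3 \left(-1 + \left(-1\right)^{2}\right)^{2} - 3 \left(-1\right) - - \left(-1 + \left(-1\right)^{2}\right)^{2}\right) 10 = 21 \left(2 - 9 - 3 \left(-1 + 1\right)^{2} + 3 - - \left(-1 + 1\right)^{2}\right) 10 = 21 \left(2 - 9 - 3 \cdot 0^{2} + 3 - - 0^{2}\right) 10 = 21 \left(2 - 9 - 0 + 3 - \left(-1\right) 0\right) 10 = 21 \left(2 - 9 + 0 + 3 + 0\right) 10 = 21 \left(-4\right) 10 = \left(-84\right) 10 = -840$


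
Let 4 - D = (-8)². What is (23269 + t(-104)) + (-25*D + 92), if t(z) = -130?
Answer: 24731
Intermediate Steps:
D = -60 (D = 4 - 1*(-8)² = 4 - 1*64 = 4 - 64 = -60)
(23269 + t(-104)) + (-25*D + 92) = (23269 - 130) + (-25*(-60) + 92) = 23139 + (1500 + 92) = 23139 + 1592 = 24731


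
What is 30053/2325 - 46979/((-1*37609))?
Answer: 1239489452/87440925 ≈ 14.175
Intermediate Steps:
30053/2325 - 46979/((-1*37609)) = 30053*(1/2325) - 46979/(-37609) = 30053/2325 - 46979*(-1/37609) = 30053/2325 + 46979/37609 = 1239489452/87440925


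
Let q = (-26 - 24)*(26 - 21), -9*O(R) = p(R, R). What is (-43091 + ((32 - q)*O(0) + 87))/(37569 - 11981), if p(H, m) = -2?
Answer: -32206/19191 ≈ -1.6782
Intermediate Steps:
O(R) = 2/9 (O(R) = -⅑*(-2) = 2/9)
q = -250 (q = -50*5 = -250)
(-43091 + ((32 - q)*O(0) + 87))/(37569 - 11981) = (-43091 + ((32 - 1*(-250))*(2/9) + 87))/(37569 - 11981) = (-43091 + ((32 + 250)*(2/9) + 87))/25588 = (-43091 + (282*(2/9) + 87))*(1/25588) = (-43091 + (188/3 + 87))*(1/25588) = (-43091 + 449/3)*(1/25588) = -128824/3*1/25588 = -32206/19191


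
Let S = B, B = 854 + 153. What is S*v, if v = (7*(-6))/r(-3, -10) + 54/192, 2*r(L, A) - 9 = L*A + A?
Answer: -2443989/928 ≈ -2633.6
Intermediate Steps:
r(L, A) = 9/2 + A/2 + A*L/2 (r(L, A) = 9/2 + (L*A + A)/2 = 9/2 + (A*L + A)/2 = 9/2 + (A + A*L)/2 = 9/2 + (A/2 + A*L/2) = 9/2 + A/2 + A*L/2)
B = 1007
S = 1007
v = -2427/928 (v = (7*(-6))/(9/2 + (½)*(-10) + (½)*(-10)*(-3)) + 54/192 = -42/(9/2 - 5 + 15) + 54*(1/192) = -42/29/2 + 9/32 = -42*2/29 + 9/32 = -84/29 + 9/32 = -2427/928 ≈ -2.6153)
S*v = 1007*(-2427/928) = -2443989/928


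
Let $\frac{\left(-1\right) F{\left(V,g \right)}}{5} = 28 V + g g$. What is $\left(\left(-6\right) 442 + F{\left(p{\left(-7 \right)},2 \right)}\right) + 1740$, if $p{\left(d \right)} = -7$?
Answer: $48$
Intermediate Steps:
$F{\left(V,g \right)} = - 140 V - 5 g^{2}$ ($F{\left(V,g \right)} = - 5 \left(28 V + g g\right) = - 5 \left(28 V + g^{2}\right) = - 5 \left(g^{2} + 28 V\right) = - 140 V - 5 g^{2}$)
$\left(\left(-6\right) 442 + F{\left(p{\left(-7 \right)},2 \right)}\right) + 1740 = \left(\left(-6\right) 442 - \left(-980 + 5 \cdot 2^{2}\right)\right) + 1740 = \left(-2652 + \left(980 - 20\right)\right) + 1740 = \left(-2652 + 960\right) + 1740 = -1692 + 1740 = 48$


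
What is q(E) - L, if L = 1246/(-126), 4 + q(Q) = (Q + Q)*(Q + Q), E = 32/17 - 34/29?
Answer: 17291597/2187441 ≈ 7.9049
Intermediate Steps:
E = 350/493 (E = 32*(1/17) - 34*1/29 = 32/17 - 34/29 = 350/493 ≈ 0.70994)
q(Q) = -4 + 4*Q² (q(Q) = -4 + (Q + Q)*(Q + Q) = -4 + (2*Q)*(2*Q) = -4 + 4*Q²)
L = -89/9 (L = 1246*(-1/126) = -89/9 ≈ -9.8889)
q(E) - L = (-4 + 4*(350/493)²) - 1*(-89/9) = (-4 + 4*(122500/243049)) + 89/9 = (-4 + 490000/243049) + 89/9 = -482196/243049 + 89/9 = 17291597/2187441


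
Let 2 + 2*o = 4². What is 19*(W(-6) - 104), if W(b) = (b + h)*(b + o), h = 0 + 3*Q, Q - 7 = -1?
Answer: -1748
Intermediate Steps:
Q = 6 (Q = 7 - 1 = 6)
o = 7 (o = -1 + (½)*4² = -1 + (½)*16 = -1 + 8 = 7)
h = 18 (h = 0 + 3*6 = 0 + 18 = 18)
W(b) = (7 + b)*(18 + b) (W(b) = (b + 18)*(b + 7) = (18 + b)*(7 + b) = (7 + b)*(18 + b))
19*(W(-6) - 104) = 19*((126 + (-6)² + 25*(-6)) - 104) = 19*((126 + 36 - 150) - 104) = 19*(12 - 104) = 19*(-92) = -1748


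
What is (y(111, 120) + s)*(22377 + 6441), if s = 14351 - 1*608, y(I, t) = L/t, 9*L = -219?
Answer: 7920798607/20 ≈ 3.9604e+8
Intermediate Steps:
L = -73/3 (L = (⅑)*(-219) = -73/3 ≈ -24.333)
y(I, t) = -73/(3*t)
s = 13743 (s = 14351 - 608 = 13743)
(y(111, 120) + s)*(22377 + 6441) = (-73/3/120 + 13743)*(22377 + 6441) = (-73/3*1/120 + 13743)*28818 = (-73/360 + 13743)*28818 = (4947407/360)*28818 = 7920798607/20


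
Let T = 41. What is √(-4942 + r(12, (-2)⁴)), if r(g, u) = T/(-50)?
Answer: I*√494282/10 ≈ 70.305*I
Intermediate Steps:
r(g, u) = -41/50 (r(g, u) = 41/(-50) = 41*(-1/50) = -41/50)
√(-4942 + r(12, (-2)⁴)) = √(-4942 - 41/50) = √(-247141/50) = I*√494282/10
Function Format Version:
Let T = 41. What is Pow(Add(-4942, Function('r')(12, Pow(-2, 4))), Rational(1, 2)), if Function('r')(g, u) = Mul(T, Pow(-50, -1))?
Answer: Mul(Rational(1, 10), I, Pow(494282, Rational(1, 2))) ≈ Mul(70.305, I)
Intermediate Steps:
Function('r')(g, u) = Rational(-41, 50) (Function('r')(g, u) = Mul(41, Pow(-50, -1)) = Mul(41, Rational(-1, 50)) = Rational(-41, 50))
Pow(Add(-4942, Function('r')(12, Pow(-2, 4))), Rational(1, 2)) = Pow(Add(-4942, Rational(-41, 50)), Rational(1, 2)) = Pow(Rational(-247141, 50), Rational(1, 2)) = Mul(Rational(1, 10), I, Pow(494282, Rational(1, 2)))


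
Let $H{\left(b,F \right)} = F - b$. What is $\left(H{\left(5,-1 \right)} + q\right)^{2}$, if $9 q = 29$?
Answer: $\frac{625}{81} \approx 7.716$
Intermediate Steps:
$q = \frac{29}{9}$ ($q = \frac{1}{9} \cdot 29 = \frac{29}{9} \approx 3.2222$)
$\left(H{\left(5,-1 \right)} + q\right)^{2} = \left(\left(-1 - 5\right) + \frac{29}{9}\right)^{2} = \left(-6 + \frac{29}{9}\right)^{2} = \left(- \frac{25}{9}\right)^{2} = \frac{625}{81}$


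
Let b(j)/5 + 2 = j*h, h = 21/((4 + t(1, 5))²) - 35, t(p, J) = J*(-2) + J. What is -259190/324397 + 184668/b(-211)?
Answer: 4673341733/399008310 ≈ 11.712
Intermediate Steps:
t(p, J) = -J (t(p, J) = -2*J + J = -J)
h = -14 (h = 21/((4 - 1*5)²) - 35 = 21/((4 - 5)²) - 35 = 21/((-1)²) - 35 = 21/1 - 35 = 21*1 - 35 = 21 - 35 = -14)
b(j) = -10 - 70*j (b(j) = -10 + 5*(j*(-14)) = -10 + 5*(-14*j) = -10 - 70*j)
-259190/324397 + 184668/b(-211) = -259190/324397 + 184668/(-10 - 70*(-211)) = -259190*1/324397 + 184668/(-10 + 14770) = -259190/324397 + 184668/14760 = -259190/324397 + 184668*(1/14760) = -259190/324397 + 15389/1230 = 4673341733/399008310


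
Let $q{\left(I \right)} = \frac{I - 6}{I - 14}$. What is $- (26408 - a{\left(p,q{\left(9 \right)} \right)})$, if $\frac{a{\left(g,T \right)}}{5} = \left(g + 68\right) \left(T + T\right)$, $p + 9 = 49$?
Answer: $-27056$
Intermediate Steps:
$p = 40$ ($p = -9 + 49 = 40$)
$q{\left(I \right)} = \frac{-6 + I}{-14 + I}$
$a{\left(g,T \right)} = 10 T \left(68 + g\right)$ ($a{\left(g,T \right)} = 5 \left(g + 68\right) \left(T + T\right) = 5 \left(68 + g\right) 2 T = 5 \cdot 2 T \left(68 + g\right) = 10 T \left(68 + g\right)$)
$- (26408 - a{\left(p,q{\left(9 \right)} \right)}) = - (26408 - 10 \frac{-6 + 9}{-14 + 9} \left(68 + 40\right)) = - (26408 - 10 \frac{1}{-5} \cdot 3 \cdot 108) = - (26408 - 10 \left(\left(- \frac{1}{5}\right) 3\right) 108) = - (26408 - 10 \left(- \frac{3}{5}\right) 108) = - (26408 - -648) = - (26408 + 648) = \left(-1\right) 27056 = -27056$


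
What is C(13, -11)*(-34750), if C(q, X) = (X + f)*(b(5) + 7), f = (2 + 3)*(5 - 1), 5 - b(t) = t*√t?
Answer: -3753000 + 1563750*√5 ≈ -2.5635e+5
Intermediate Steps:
b(t) = 5 - t^(3/2) (b(t) = 5 - t*√t = 5 - t^(3/2))
f = 20 (f = 5*4 = 20)
C(q, X) = (12 - 5*√5)*(20 + X) (C(q, X) = (X + 20)*((5 - 5^(3/2)) + 7) = (20 + X)*((5 - 5*√5) + 7) = (20 + X)*(12 - 5*√5) = (12 - 5*√5)*(20 + X))
C(13, -11)*(-34750) = (240 - 100*√5 + 12*(-11) - 5*(-11)*√5)*(-34750) = (240 - 100*√5 - 132 + 55*√5)*(-34750) = (108 - 45*√5)*(-34750) = -3753000 + 1563750*√5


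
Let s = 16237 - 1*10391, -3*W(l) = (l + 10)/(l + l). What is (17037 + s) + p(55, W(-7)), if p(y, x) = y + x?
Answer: 321133/14 ≈ 22938.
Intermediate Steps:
W(l) = -(10 + l)/(6*l) (W(l) = -(l + 10)/(3*(l + l)) = -(10 + l)/(3*(2*l)) = -(10 + l)*1/(2*l)/3 = -(10 + l)/(6*l))
p(y, x) = x + y
s = 5846 (s = 16237 - 10391 = 5846)
(17037 + s) + p(55, W(-7)) = (17037 + 5846) + ((1/6)*(-10 - 1*(-7))/(-7) + 55) = 22883 + ((1/6)*(-1/7)*(-10 + 7) + 55) = 22883 + ((1/6)*(-1/7)*(-3) + 55) = 22883 + (1/14 + 55) = 22883 + 771/14 = 321133/14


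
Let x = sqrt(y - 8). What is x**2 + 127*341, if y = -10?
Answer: 43289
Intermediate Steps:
x = 3*I*sqrt(2) (x = sqrt(-10 - 8) = sqrt(-18) = 3*I*sqrt(2) ≈ 4.2426*I)
x**2 + 127*341 = (3*I*sqrt(2))**2 + 127*341 = -18 + 43307 = 43289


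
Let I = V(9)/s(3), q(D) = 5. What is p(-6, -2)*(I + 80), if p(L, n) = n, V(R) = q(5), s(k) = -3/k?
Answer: -150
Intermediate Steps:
V(R) = 5
I = -5 (I = 5/((-3/3)) = 5/((-3*⅓)) = 5/(-1) = 5*(-1) = -5)
p(-6, -2)*(I + 80) = -2*(-5 + 80) = -2*75 = -150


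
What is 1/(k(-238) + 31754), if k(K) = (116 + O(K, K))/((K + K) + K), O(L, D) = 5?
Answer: 714/22672235 ≈ 3.1492e-5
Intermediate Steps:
k(K) = 121/(3*K) (k(K) = (116 + 5)/((K + K) + K) = 121/(2*K + K) = 121/((3*K)) = 121*(1/(3*K)) = 121/(3*K))
1/(k(-238) + 31754) = 1/((121/3)/(-238) + 31754) = 1/((121/3)*(-1/238) + 31754) = 1/(-121/714 + 31754) = 1/(22672235/714) = 714/22672235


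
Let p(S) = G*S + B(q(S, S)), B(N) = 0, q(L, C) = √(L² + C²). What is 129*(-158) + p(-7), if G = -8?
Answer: -20326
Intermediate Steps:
q(L, C) = √(C² + L²)
p(S) = -8*S (p(S) = -8*S + 0 = -8*S)
129*(-158) + p(-7) = 129*(-158) - 8*(-7) = -20382 + 56 = -20326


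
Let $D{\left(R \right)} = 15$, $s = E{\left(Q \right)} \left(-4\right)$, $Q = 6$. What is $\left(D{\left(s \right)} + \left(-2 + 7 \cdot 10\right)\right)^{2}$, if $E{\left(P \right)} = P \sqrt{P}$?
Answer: $6889$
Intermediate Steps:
$E{\left(P \right)} = P^{\frac{3}{2}}$
$s = - 24 \sqrt{6}$ ($s = 6^{\frac{3}{2}} \left(-4\right) = 6 \sqrt{6} \left(-4\right) = - 24 \sqrt{6} \approx -58.788$)
$\left(D{\left(s \right)} + \left(-2 + 7 \cdot 10\right)\right)^{2} = \left(15 + \left(-2 + 7 \cdot 10\right)\right)^{2} = \left(15 + \left(-2 + 70\right)\right)^{2} = \left(15 + 68\right)^{2} = 83^{2} = 6889$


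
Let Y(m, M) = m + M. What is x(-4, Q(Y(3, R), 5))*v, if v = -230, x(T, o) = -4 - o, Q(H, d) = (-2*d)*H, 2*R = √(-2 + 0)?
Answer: -5980 - 1150*I*√2 ≈ -5980.0 - 1626.3*I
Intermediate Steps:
R = I*√2/2 (R = √(-2 + 0)/2 = √(-2)/2 = (I*√2)/2 = I*√2/2 ≈ 0.70711*I)
Y(m, M) = M + m
Q(H, d) = -2*H*d
x(-4, Q(Y(3, R), 5))*v = (-4 - (-2)*(I*√2/2 + 3)*5)*(-230) = (-4 - (-2)*(3 + I*√2/2)*5)*(-230) = (-4 - (-30 - 5*I*√2))*(-230) = (-4 + (30 + 5*I*√2))*(-230) = (26 + 5*I*√2)*(-230) = -5980 - 1150*I*√2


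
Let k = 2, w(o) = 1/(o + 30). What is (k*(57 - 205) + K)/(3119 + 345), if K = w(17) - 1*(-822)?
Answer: 24723/162808 ≈ 0.15185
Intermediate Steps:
w(o) = 1/(30 + o)
K = 38635/47 (K = 1/(30 + 17) - 1*(-822) = 1/47 + 822 = 38635/47 ≈ 822.02)
(k*(57 - 205) + K)/(3119 + 345) = (2*(57 - 205) + 38635/47)/(3119 + 345) = (2*(-148) + 38635/47)/3464 = (-296 + 38635/47)*(1/3464) = (24723/47)*(1/3464) = 24723/162808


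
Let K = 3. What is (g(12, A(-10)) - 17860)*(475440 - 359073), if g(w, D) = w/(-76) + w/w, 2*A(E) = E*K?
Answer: -39486115908/19 ≈ -2.0782e+9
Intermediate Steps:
A(E) = 3*E/2 (A(E) = (E*3)/2 = (3*E)/2 = 3*E/2)
g(w, D) = 1 - w/76 (g(w, D) = w*(-1/76) + 1 = -w/76 + 1 = 1 - w/76)
(g(12, A(-10)) - 17860)*(475440 - 359073) = ((1 - 1/76*12) - 17860)*(475440 - 359073) = ((1 - 3/19) - 17860)*116367 = (16/19 - 17860)*116367 = -339324/19*116367 = -39486115908/19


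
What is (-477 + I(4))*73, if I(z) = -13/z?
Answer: -140233/4 ≈ -35058.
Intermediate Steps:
(-477 + I(4))*73 = (-477 - 13/4)*73 = -1921/4*73 = -140233/4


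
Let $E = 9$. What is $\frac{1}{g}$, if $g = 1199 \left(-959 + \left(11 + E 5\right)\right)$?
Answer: $- \frac{1}{1082697} \approx -9.2362 \cdot 10^{-7}$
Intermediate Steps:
$g = -1082697$ ($g = 1199 \left(-959 + \left(11 + 9 \cdot 5\right)\right) = 1199 \left(-959 + \left(11 + 45\right)\right) = 1199 \left(-959 + 56\right) = 1199 \left(-903\right) = -1082697$)
$\frac{1}{g} = \frac{1}{-1082697} = - \frac{1}{1082697}$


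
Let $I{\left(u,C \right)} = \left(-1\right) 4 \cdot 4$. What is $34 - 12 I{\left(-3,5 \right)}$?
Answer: $226$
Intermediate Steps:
$I{\left(u,C \right)} = -16$ ($I{\left(u,C \right)} = \left(-4\right) 4 = -16$)
$34 - 12 I{\left(-3,5 \right)} = 34 - -192 = 34 + 192 = 226$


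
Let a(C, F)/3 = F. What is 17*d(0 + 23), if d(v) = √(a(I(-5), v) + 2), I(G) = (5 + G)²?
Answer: 17*√71 ≈ 143.24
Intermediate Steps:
a(C, F) = 3*F
d(v) = √(2 + 3*v) (d(v) = √(3*v + 2) = √(2 + 3*v))
17*d(0 + 23) = 17*√(2 + 3*(0 + 23)) = 17*√(2 + 3*23) = 17*√(2 + 69) = 17*√71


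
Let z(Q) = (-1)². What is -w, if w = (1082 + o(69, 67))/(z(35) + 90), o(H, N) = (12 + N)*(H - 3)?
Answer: -6296/91 ≈ -69.187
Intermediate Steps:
z(Q) = 1
o(H, N) = (-3 + H)*(12 + N) (o(H, N) = (12 + N)*(-3 + H) = (-3 + H)*(12 + N))
w = 6296/91 (w = (1082 + (-36 - 3*67 + 12*69 + 69*67))/(1 + 90) = (1082 + (-36 - 201 + 828 + 4623))/91 = (1082 + 5214)*(1/91) = 6296*(1/91) = 6296/91 ≈ 69.187)
-w = -1*6296/91 = -6296/91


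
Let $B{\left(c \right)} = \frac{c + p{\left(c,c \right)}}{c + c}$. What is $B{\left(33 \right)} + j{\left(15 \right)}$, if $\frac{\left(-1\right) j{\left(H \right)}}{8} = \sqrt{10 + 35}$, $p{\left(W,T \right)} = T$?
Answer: $1 - 24 \sqrt{5} \approx -52.666$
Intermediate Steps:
$j{\left(H \right)} = - 24 \sqrt{5}$ ($j{\left(H \right)} = - 8 \sqrt{10 + 35} = - 8 \sqrt{45} = - 8 \cdot 3 \sqrt{5} = - 24 \sqrt{5}$)
$B{\left(c \right)} = 1$ ($B{\left(c \right)} = \frac{c + c}{c + c} = \frac{2 c}{2 c} = 2 c \frac{1}{2 c} = 1$)
$B{\left(33 \right)} + j{\left(15 \right)} = 1 - 24 \sqrt{5}$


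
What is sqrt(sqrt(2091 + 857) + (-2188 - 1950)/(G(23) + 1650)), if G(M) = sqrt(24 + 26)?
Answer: sqrt(-4138/(1650 + 5*sqrt(2)) + 2*sqrt(737)) ≈ 7.1971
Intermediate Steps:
G(M) = 5*sqrt(2) (G(M) = sqrt(50) = 5*sqrt(2))
sqrt(sqrt(2091 + 857) + (-2188 - 1950)/(G(23) + 1650)) = sqrt(sqrt(2091 + 857) + (-2188 - 1950)/(5*sqrt(2) + 1650)) = sqrt(sqrt(2948) - 4138/(1650 + 5*sqrt(2))) = sqrt(2*sqrt(737) - 4138/(1650 + 5*sqrt(2))) = sqrt(-4138/(1650 + 5*sqrt(2)) + 2*sqrt(737))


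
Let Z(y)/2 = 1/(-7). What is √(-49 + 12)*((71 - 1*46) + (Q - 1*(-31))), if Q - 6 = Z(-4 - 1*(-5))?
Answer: 432*I*√37/7 ≈ 375.39*I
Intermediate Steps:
Z(y) = -2/7 (Z(y) = 2/(-7) = 2*(-⅐) = -2/7)
Q = 40/7 (Q = 6 - 2/7 = 40/7 ≈ 5.7143)
√(-49 + 12)*((71 - 1*46) + (Q - 1*(-31))) = √(-49 + 12)*((71 - 1*46) + (40/7 - 1*(-31))) = √(-37)*((71 - 46) + (40/7 + 31)) = (I*√37)*(25 + 257/7) = (I*√37)*(432/7) = 432*I*√37/7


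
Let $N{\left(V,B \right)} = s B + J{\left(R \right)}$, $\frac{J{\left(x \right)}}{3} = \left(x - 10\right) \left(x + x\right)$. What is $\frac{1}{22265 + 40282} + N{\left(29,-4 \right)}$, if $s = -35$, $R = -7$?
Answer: $\frac{53415139}{62547} \approx 854.0$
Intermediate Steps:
$J{\left(x \right)} = 6 x \left(-10 + x\right)$ ($J{\left(x \right)} = 3 \left(x - 10\right) \left(x + x\right) = 3 \left(-10 + x\right) 2 x = 3 \cdot 2 x \left(-10 + x\right) = 6 x \left(-10 + x\right)$)
$N{\left(V,B \right)} = 714 - 35 B$ ($N{\left(V,B \right)} = - 35 B + 6 \left(-7\right) \left(-10 - 7\right) = - 35 B + 6 \left(-7\right) \left(-17\right) = - 35 B + 714 = 714 - 35 B$)
$\frac{1}{22265 + 40282} + N{\left(29,-4 \right)} = \frac{1}{22265 + 40282} + \left(714 - -140\right) = \frac{1}{62547} + \left(714 + 140\right) = \frac{1}{62547} + 854 = \frac{53415139}{62547}$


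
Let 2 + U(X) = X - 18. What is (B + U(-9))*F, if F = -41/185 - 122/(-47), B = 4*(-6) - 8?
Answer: -1259223/8695 ≈ -144.82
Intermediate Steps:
U(X) = -20 + X (U(X) = -2 + (X - 18) = -2 + (-18 + X) = -20 + X)
B = -32 (B = -24 - 8 = -32)
F = 20643/8695 (F = -41*1/185 - 122*(-1/47) = -41/185 + 122/47 = 20643/8695 ≈ 2.3741)
(B + U(-9))*F = (-32 + (-20 - 9))*(20643/8695) = (-32 - 29)*(20643/8695) = -61*20643/8695 = -1259223/8695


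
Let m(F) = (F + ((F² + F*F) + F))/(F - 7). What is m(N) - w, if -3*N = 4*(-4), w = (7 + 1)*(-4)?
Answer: -128/15 ≈ -8.5333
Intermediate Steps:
w = -32 (w = 8*(-4) = -32)
N = 16/3 (N = -4*(-4)/3 = -⅓*(-16) = 16/3 ≈ 5.3333)
m(F) = (2*F + 2*F²)/(-7 + F) (m(F) = (F + ((F² + F²) + F))/(-7 + F) = (F + (2*F² + F))/(-7 + F) = (F + (F + 2*F²))/(-7 + F) = (2*F + 2*F²)/(-7 + F))
m(N) - w = 2*(16/3)*(1 + 16/3)/(-7 + 16/3) - 1*(-32) = 2*(16/3)*(19/3)/(-5/3) + 32 = 2*(16/3)*(-⅗)*(19/3) + 32 = -608/15 + 32 = -128/15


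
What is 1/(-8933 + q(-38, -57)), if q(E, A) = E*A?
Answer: -1/6767 ≈ -0.00014778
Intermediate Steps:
q(E, A) = A*E
1/(-8933 + q(-38, -57)) = 1/(-8933 - 57*(-38)) = 1/(-8933 + 2166) = 1/(-6767) = -1/6767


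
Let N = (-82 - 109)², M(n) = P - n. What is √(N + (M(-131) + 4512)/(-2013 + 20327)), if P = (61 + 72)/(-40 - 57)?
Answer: 2*√7195478125737093/888229 ≈ 191.00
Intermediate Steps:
P = -133/97 (P = 133/(-97) = 133*(-1/97) = -133/97 ≈ -1.3711)
M(n) = -133/97 - n
N = 36481 (N = (-191)² = 36481)
√(N + (M(-131) + 4512)/(-2013 + 20327)) = √(36481 + ((-133/97 - 1*(-131)) + 4512)/(-2013 + 20327)) = √(36481 + ((-133/97 + 131) + 4512)/18314) = √(36481 + (12574/97 + 4512)*(1/18314)) = √(36481 + (450238/97)*(1/18314)) = √(36481 + 225119/888229) = √(32403707268/888229) = 2*√7195478125737093/888229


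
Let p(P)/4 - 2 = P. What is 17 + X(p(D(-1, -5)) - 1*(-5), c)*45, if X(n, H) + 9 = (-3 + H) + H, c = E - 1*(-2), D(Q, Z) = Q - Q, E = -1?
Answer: -433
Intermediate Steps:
D(Q, Z) = 0
p(P) = 8 + 4*P
c = 1 (c = -1 - 1*(-2) = -1 + 2 = 1)
X(n, H) = -12 + 2*H (X(n, H) = -9 + ((-3 + H) + H) = -9 + (-3 + 2*H) = -12 + 2*H)
17 + X(p(D(-1, -5)) - 1*(-5), c)*45 = 17 + (-12 + 2*1)*45 = 17 + (-12 + 2)*45 = 17 - 10*45 = 17 - 450 = -433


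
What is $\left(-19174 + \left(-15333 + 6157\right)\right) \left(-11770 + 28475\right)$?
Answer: $-473586750$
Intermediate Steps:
$\left(-19174 + \left(-15333 + 6157\right)\right) \left(-11770 + 28475\right) = \left(-19174 - 9176\right) 16705 = \left(-28350\right) 16705 = -473586750$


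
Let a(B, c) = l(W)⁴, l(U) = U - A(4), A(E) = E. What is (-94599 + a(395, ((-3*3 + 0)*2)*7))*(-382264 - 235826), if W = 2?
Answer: 58460806470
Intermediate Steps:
l(U) = -4 + U (l(U) = U - 1*4 = U - 4 = -4 + U)
a(B, c) = 16 (a(B, c) = (-4 + 2)⁴ = (-2)⁴ = 16)
(-94599 + a(395, ((-3*3 + 0)*2)*7))*(-382264 - 235826) = (-94599 + 16)*(-382264 - 235826) = -94583*(-618090) = 58460806470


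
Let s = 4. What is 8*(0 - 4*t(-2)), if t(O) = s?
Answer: -128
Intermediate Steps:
t(O) = 4
8*(0 - 4*t(-2)) = 8*(0 - 4*4) = 8*(0 - 16) = 8*(-16) = -128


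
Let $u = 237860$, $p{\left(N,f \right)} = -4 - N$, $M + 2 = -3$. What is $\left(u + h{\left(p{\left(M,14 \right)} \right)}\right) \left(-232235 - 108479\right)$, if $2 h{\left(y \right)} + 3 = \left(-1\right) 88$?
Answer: $-81026729553$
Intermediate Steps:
$M = -5$ ($M = -2 - 3 = -5$)
$h{\left(y \right)} = - \frac{91}{2}$ ($h{\left(y \right)} = - \frac{3}{2} + \frac{\left(-1\right) 88}{2} = - \frac{3}{2} + \frac{1}{2} \left(-88\right) = - \frac{3}{2} - 44 = - \frac{91}{2}$)
$\left(u + h{\left(p{\left(M,14 \right)} \right)}\right) \left(-232235 - 108479\right) = \left(237860 - \frac{91}{2}\right) \left(-232235 - 108479\right) = \frac{475629}{2} \left(-340714\right) = -81026729553$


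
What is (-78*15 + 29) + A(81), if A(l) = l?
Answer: -1060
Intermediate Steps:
(-78*15 + 29) + A(81) = (-78*15 + 29) + 81 = (-1170 + 29) + 81 = -1141 + 81 = -1060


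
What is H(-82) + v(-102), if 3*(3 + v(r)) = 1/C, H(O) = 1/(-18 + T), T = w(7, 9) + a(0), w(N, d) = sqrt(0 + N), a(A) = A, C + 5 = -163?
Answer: -488693/159768 - sqrt(7)/317 ≈ -3.0671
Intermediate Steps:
C = -168 (C = -5 - 163 = -168)
w(N, d) = sqrt(N)
T = sqrt(7) (T = sqrt(7) + 0 = sqrt(7) ≈ 2.6458)
H(O) = 1/(-18 + sqrt(7))
v(r) = -1513/504 (v(r) = -3 + (1/3)/(-168) = -3 + (1/3)*(-1/168) = -3 - 1/504 = -1513/504)
H(-82) + v(-102) = (-18/317 - sqrt(7)/317) - 1513/504 = -488693/159768 - sqrt(7)/317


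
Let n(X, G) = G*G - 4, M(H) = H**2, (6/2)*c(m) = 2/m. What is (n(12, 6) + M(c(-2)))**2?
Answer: 83521/81 ≈ 1031.1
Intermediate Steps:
c(m) = 2/(3*m) (c(m) = (2/m)/3 = 2/(3*m))
n(X, G) = -4 + G**2 (n(X, G) = G**2 - 4 = -4 + G**2)
(n(12, 6) + M(c(-2)))**2 = ((-4 + 6**2) + ((2/3)/(-2))**2)**2 = ((-4 + 36) + ((2/3)*(-1/2))**2)**2 = (32 + (-1/3)**2)**2 = (32 + 1/9)**2 = (289/9)**2 = 83521/81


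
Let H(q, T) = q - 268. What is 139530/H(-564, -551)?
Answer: -69765/416 ≈ -167.70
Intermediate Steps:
H(q, T) = -268 + q
139530/H(-564, -551) = 139530/(-268 - 564) = 139530/(-832) = 139530*(-1/832) = -69765/416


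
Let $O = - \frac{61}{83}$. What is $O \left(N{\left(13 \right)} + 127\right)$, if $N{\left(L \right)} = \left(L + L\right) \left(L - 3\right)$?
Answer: $- \frac{23607}{83} \approx -284.42$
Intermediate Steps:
$N{\left(L \right)} = 2 L \left(-3 + L\right)$
$O = - \frac{61}{83}$ ($O = \left(-61\right) \frac{1}{83} = - \frac{61}{83} \approx -0.73494$)
$O \left(N{\left(13 \right)} + 127\right) = - \frac{61 \left(2 \cdot 13 \left(-3 + 13\right) + 127\right)}{83} = - \frac{61 \left(2 \cdot 13 \cdot 10 + 127\right)}{83} = - \frac{61 \left(260 + 127\right)}{83} = \left(- \frac{61}{83}\right) 387 = - \frac{23607}{83}$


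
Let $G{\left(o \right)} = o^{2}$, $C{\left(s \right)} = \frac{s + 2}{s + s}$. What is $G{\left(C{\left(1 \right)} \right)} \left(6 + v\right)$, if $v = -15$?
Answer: $- \frac{81}{4} \approx -20.25$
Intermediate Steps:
$C{\left(s \right)} = \frac{2 + s}{2 s}$
$G{\left(C{\left(1 \right)} \right)} \left(6 + v\right) = \left(\frac{2 + 1}{2 \cdot 1}\right)^{2} \left(6 - 15\right) = \left(\frac{1}{2} \cdot 1 \cdot 3\right)^{2} \left(-9\right) = \left(\frac{3}{2}\right)^{2} \left(-9\right) = \frac{9}{4} \left(-9\right) = - \frac{81}{4}$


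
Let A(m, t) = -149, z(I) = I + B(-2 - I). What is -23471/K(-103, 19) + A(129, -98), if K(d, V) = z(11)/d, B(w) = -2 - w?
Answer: 2414235/22 ≈ 1.0974e+5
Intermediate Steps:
z(I) = 2*I (z(I) = I + (-2 - (-2 - I)) = I + (-2 + (2 + I)) = I + I = 2*I)
K(d, V) = 22/d (K(d, V) = (2*11)/d = 22/d)
-23471/K(-103, 19) + A(129, -98) = -23471/(22/(-103)) - 149 = -23471/(22*(-1/103)) - 149 = -23471/(-22/103) - 149 = -23471*(-103/22) - 149 = 2417513/22 - 149 = 2414235/22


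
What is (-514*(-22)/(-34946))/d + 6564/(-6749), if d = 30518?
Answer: -1750116087371/1799421801743 ≈ -0.97260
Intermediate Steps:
(-514*(-22)/(-34946))/d + 6564/(-6749) = (-514*(-22)/(-34946))/30518 + 6564/(-6749) = (11308*(-1/34946))*(1/30518) + 6564*(-1/6749) = -5654/17473*1/30518 - 6564/6749 = -2827/266620507 - 6564/6749 = -1750116087371/1799421801743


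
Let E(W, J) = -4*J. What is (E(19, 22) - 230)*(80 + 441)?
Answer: -165678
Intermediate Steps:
(E(19, 22) - 230)*(80 + 441) = (-4*22 - 230)*(80 + 441) = (-88 - 230)*521 = -318*521 = -165678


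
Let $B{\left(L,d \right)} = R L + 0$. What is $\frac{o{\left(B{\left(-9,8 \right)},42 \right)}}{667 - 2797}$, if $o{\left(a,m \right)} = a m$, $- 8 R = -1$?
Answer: $\frac{63}{2840} \approx 0.022183$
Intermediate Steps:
$R = \frac{1}{8}$ ($R = \left(- \frac{1}{8}\right) \left(-1\right) = \frac{1}{8} \approx 0.125$)
$B{\left(L,d \right)} = \frac{L}{8}$ ($B{\left(L,d \right)} = \frac{L}{8} + 0 = \frac{L}{8}$)
$\frac{o{\left(B{\left(-9,8 \right)},42 \right)}}{667 - 2797} = \frac{\frac{1}{8} \left(-9\right) 42}{667 - 2797} = \frac{\left(- \frac{9}{8}\right) 42}{667 - 2797} = - \frac{189}{4 \left(-2130\right)} = \left(- \frac{189}{4}\right) \left(- \frac{1}{2130}\right) = \frac{63}{2840}$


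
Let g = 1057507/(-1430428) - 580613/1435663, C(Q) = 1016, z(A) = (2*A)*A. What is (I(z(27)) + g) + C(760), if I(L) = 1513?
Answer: 5191237399704651/2053612553764 ≈ 2527.9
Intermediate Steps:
z(A) = 2*A²
g = -2348748764505/2053612553764 (g = 1057507*(-1/1430428) - 580613*1/1435663 = -1057507/1430428 - 580613/1435663 = -2348748764505/2053612553764 ≈ -1.1437)
(I(z(27)) + g) + C(760) = (1513 - 2348748764505/2053612553764) + 1016 = 3104767045080427/2053612553764 + 1016 = 5191237399704651/2053612553764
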